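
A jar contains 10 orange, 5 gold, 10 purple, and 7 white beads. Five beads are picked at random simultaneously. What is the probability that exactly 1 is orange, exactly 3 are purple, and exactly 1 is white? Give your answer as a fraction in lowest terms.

75/1798

Unordered draws without replacement: count favorable combinations over C(32,5).
Favorable = C(10,1) · C(5,0) · C(10,3) · C(7,1) = 8400; total = C(32,5) = 201376.
P = 8400/201376 = 75/1798 ≈ 0.0417.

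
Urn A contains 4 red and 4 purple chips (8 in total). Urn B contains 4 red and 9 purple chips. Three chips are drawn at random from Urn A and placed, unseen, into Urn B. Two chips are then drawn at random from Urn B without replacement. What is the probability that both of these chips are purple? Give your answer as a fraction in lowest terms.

117/280

Condition on how many of the transferred chips are purple (from Urn A: 4 purple of 8; then Urn B has 16 total).
  0 purple: C(4,0)C(4,3)/C(8,3) = 1/14; then P = C(9,2)/C(16,2) = 3/10
  1 purple: C(4,1)C(4,2)/C(8,3) = 3/7; then P = C(10,2)/C(16,2) = 3/8
  2 purple: C(4,2)C(4,1)/C(8,3) = 3/7; then P = C(11,2)/C(16,2) = 11/24
  3 purple: C(4,3)C(4,0)/C(8,3) = 1/14; then P = C(12,2)/C(16,2) = 11/20
P(both purple) = 117/280 ≈ 0.4179.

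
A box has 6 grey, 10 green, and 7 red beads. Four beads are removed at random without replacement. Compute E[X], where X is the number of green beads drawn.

40/23

By linearity of expectation, E[X] = Σ P(draw i is green); by symmetry each draw (even without replacement) has P(green) = 10/23.
E[X] = 4 · 10/23 = 40/23 ≈ 1.7391.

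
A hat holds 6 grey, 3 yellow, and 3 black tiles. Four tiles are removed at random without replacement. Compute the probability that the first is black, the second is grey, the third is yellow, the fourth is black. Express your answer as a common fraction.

1/110

Multiply the conditional probability of each draw in order, without replacement, so each draw removes one from its color and from the total.
P = (3/12) · (6/11) · (3/10) · (2/9) = 1/110 ≈ 0.0091.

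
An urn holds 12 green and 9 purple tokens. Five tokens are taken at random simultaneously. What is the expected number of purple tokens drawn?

15/7

By linearity of expectation, E[X] = Σ P(draw i is purple); by symmetry each draw (even without replacement) has P(purple) = 9/21.
E[X] = 5 · 9/21 = 15/7 ≈ 2.1429.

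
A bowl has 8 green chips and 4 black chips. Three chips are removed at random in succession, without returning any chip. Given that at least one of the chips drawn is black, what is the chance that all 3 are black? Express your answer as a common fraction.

1/41

P(all 3 black) = C(4,3)/C(12,3) = 1/55; P(at least one black) = 1 − C(8,3)/C(12,3) = 41/55.
Since 'all 3 black' ⊆ 'at least one black', P(all 3 | at least one) = 1/55 / 41/55 = 1/41 ≈ 0.0244.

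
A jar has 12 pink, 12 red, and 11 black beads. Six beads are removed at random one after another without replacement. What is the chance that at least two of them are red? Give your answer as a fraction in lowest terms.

2905/4216

Sum the hypergeometric tail for j = 2,…,6 red beads.
Favorable = C(12,2)·C(23,4) + C(12,3)·C(23,3) + C(12,4)·C(23,2) + C(12,5)·C(23,1) + C(12,6)·C(23,0) = 1118425; total = C(35,6) = 1623160.
P = 1118425/1623160 = 2905/4216 ≈ 0.6890.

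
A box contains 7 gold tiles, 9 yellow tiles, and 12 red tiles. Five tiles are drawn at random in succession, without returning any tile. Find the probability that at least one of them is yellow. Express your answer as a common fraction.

2407/2730

Use the complement: P(at least one yellow) = 1 − P(no yellow).
P(none) = C(19,5)/C(28,5) = 11628/98280.
So P = 1 − 11628/98280 = 2407/2730 ≈ 0.8817.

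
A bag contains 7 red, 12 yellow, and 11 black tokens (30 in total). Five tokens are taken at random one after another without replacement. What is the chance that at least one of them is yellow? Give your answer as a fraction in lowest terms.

1063/1131

Use the complement: P(at least one yellow) = 1 − P(no yellow).
P(none) = C(18,5)/C(30,5) = 8568/142506.
So P = 1 − 8568/142506 = 1063/1131 ≈ 0.9399.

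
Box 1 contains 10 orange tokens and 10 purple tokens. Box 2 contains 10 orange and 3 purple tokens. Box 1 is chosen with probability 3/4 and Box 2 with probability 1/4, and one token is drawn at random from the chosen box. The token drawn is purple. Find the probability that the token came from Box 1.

P(purple | Box 1) = 1/2; P(purple | Box 2) = 3/13.
P(purple) = 3/4·1/2 + 1/4·3/13 = 45/104.
By Bayes' rule, P(Box 1 | purple) = 3/8 / 45/104 = 13/15 ≈ 0.8667.

13/15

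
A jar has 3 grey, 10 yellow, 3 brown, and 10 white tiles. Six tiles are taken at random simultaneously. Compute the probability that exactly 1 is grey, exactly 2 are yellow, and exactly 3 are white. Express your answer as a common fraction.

Unordered draws without replacement: count favorable combinations over C(26,6).
Favorable = C(3,1) · C(10,2) · C(3,0) · C(10,3) = 16200; total = C(26,6) = 230230.
P = 16200/230230 = 1620/23023 ≈ 0.0704.

1620/23023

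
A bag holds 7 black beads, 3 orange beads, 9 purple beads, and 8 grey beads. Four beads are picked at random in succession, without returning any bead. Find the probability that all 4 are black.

Unordered draws without replacement: count favorable combinations over C(27,4).
Favorable = C(7,4) · C(3,0) · C(9,0) · C(8,0) = 35; total = C(27,4) = 17550.
P = 35/17550 = 7/3510 ≈ 0.0020.

7/3510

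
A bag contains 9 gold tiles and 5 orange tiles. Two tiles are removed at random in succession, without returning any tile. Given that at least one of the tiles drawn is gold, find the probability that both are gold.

P(both gold) = C(9,2)/C(14,2) = 36/91; P(at least one gold) = 1 − C(5,2)/C(14,2) = 81/91.
Since 'both gold' ⊆ 'at least one gold', P(both | at least one) = 36/91 / 81/91 = 4/9 ≈ 0.4444.

4/9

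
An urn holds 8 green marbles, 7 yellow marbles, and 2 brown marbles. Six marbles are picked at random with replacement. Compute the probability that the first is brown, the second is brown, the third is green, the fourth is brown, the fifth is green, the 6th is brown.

1024/24137569

Multiply the conditional probability of each draw in order, with replacement (the composition resets each draw).
P = (2/17) · (2/17) · (8/17) · (2/17) · (8/17) · (2/17) = 1024/24137569 ≈ 0.0000.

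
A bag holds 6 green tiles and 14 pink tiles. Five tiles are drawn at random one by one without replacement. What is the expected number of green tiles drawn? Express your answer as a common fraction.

By linearity of expectation, E[X] = Σ P(draw i is green); by symmetry each draw (even without replacement) has P(green) = 6/20.
E[X] = 5 · 6/20 = 3/2 ≈ 1.5000.

3/2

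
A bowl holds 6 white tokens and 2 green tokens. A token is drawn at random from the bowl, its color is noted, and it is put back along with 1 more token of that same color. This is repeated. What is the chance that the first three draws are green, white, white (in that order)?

Track the composition after each reinforcement of +1.
P = (2/8) · (6/9) · (7/10) = 7/60 ≈ 0.1167.

7/60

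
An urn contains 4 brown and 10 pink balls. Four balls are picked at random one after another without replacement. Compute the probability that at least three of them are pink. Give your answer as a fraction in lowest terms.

690/1001

Sum the hypergeometric tail for j = 3,…,4 pink balls.
Favorable = C(10,3)·C(4,1) + C(10,4)·C(4,0) = 690; total = C(14,4) = 1001.
P = 690/1001 = 690/1001 ≈ 0.6893.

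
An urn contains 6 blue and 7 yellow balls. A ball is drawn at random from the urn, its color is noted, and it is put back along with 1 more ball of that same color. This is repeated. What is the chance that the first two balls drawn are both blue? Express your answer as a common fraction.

After a blue draw the urn holds 7 blue out of 14.
P = (6/13)·(7/14) = 3/13 ≈ 0.2308.

3/13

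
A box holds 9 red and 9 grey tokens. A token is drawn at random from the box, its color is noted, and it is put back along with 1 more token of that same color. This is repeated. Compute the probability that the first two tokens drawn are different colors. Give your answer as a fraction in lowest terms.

Either red then grey, or grey then red; after the first draw the total is 19.
P = (9/18)·(9/19) + (9/18)·(9/19) = 9/19 ≈ 0.4737.

9/19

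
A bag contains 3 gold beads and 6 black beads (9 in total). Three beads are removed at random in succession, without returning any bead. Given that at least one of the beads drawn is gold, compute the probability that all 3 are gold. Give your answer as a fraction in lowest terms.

P(all 3 gold) = C(3,3)/C(9,3) = 1/84; P(at least one gold) = 1 − C(6,3)/C(9,3) = 16/21.
Since 'all 3 gold' ⊆ 'at least one gold', P(all 3 | at least one) = 1/84 / 16/21 = 1/64 ≈ 0.0156.

1/64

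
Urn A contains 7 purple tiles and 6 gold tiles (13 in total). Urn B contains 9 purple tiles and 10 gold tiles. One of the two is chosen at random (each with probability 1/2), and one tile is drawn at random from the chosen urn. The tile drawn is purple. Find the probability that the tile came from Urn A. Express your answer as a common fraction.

133/250

P(purple | Urn A) = 7/13; P(purple | Urn B) = 9/19.
P(purple) = 1/2·7/13 + 1/2·9/19 = 125/247.
By Bayes' rule, P(Urn A | purple) = 7/26 / 125/247 = 133/250 ≈ 0.5320.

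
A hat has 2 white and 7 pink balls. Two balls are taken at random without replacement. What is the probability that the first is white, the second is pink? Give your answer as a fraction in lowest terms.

Multiply the conditional probability of each draw in order, without replacement, so each draw removes one from its color and from the total.
P = (2/9) · (7/8) = 7/36 ≈ 0.1944.

7/36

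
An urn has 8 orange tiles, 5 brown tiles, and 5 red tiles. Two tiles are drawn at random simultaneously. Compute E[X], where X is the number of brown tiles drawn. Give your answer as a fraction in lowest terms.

By linearity of expectation, E[X] = Σ P(draw i is brown); by symmetry each draw (even without replacement) has P(brown) = 5/18.
E[X] = 2 · 5/18 = 5/9 ≈ 0.5556.

5/9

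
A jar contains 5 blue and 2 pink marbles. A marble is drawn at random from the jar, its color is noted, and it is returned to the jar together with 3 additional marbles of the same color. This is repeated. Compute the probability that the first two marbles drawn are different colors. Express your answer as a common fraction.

Either blue then pink, or pink then blue; after the first draw the total is 10.
P = (5/7)·(2/10) + (2/7)·(5/10) = 2/7 ≈ 0.2857.

2/7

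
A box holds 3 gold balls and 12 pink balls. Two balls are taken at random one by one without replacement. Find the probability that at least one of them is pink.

Use the complement: P(at least one pink) = 1 − P(no pink).
P(none) = C(3,2)/C(15,2) = 3/105.
So P = 1 − 3/105 = 34/35 ≈ 0.9714.

34/35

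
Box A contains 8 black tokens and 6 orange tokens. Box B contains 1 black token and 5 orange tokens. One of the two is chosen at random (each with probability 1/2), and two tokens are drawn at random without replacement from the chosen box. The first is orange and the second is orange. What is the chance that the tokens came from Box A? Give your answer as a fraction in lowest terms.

P(E | Box A) = 15/91; P(E | Box B) = 2/3.
P(E) = 1/2·15/91 + 1/2·2/3 = 227/546.
By Bayes' rule, P(Box A | E) = 15/182 / 227/546 = 45/227 ≈ 0.1982.

45/227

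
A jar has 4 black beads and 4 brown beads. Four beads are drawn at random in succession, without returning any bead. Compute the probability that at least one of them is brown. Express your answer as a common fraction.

Use the complement: P(at least one brown) = 1 − P(no brown).
P(none) = C(4,4)/C(8,4) = 1/70.
So P = 1 − 1/70 = 69/70 ≈ 0.9857.

69/70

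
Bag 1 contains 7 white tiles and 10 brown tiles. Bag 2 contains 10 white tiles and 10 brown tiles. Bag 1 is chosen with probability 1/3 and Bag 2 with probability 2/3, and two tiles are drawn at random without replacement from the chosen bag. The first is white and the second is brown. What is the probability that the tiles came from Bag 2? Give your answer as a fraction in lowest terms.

272/405

P(E | Bag 1) = 35/136; P(E | Bag 2) = 5/19.
P(E) = 1/3·35/136 + 2/3·5/19 = 675/2584.
By Bayes' rule, P(Bag 2 | E) = 10/57 / 675/2584 = 272/405 ≈ 0.6716.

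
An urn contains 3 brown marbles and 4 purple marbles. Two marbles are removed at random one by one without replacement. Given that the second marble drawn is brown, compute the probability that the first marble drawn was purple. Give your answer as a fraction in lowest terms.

P(first=purple and the second marble drawn is brown) = (4/7)·(3/6) = 2/7.
P(the second marble drawn is brown) = Σ over first color = 1/7 + 2/7 = 3/7.
By Bayes, P(first=purple | the second marble drawn is brown) = 2/7 / 3/7 = 2/3 ≈ 0.6667.

2/3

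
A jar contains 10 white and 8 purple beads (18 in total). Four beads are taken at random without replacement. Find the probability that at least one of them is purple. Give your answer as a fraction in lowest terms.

Use the complement: P(at least one purple) = 1 − P(no purple).
P(none) = C(10,4)/C(18,4) = 210/3060.
So P = 1 − 210/3060 = 95/102 ≈ 0.9314.

95/102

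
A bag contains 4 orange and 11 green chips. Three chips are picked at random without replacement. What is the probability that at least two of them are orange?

Sum the hypergeometric tail for j = 2,…,3 orange chips.
Favorable = C(4,2)·C(11,1) + C(4,3)·C(11,0) = 70; total = C(15,3) = 455.
P = 70/455 = 2/13 ≈ 0.1538.

2/13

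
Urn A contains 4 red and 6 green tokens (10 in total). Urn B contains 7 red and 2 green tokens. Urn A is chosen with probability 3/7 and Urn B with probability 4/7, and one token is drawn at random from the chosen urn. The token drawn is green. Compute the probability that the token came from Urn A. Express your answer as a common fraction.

P(green | Urn A) = 3/5; P(green | Urn B) = 2/9.
P(green) = 3/7·3/5 + 4/7·2/9 = 121/315.
By Bayes' rule, P(Urn A | green) = 9/35 / 121/315 = 81/121 ≈ 0.6694.

81/121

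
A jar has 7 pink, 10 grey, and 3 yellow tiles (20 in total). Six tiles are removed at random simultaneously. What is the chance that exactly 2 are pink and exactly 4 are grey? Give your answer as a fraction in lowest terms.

Unordered draws without replacement: count favorable combinations over C(20,6).
Favorable = C(7,2) · C(10,4) · C(3,0) = 4410; total = C(20,6) = 38760.
P = 4410/38760 = 147/1292 ≈ 0.1138.

147/1292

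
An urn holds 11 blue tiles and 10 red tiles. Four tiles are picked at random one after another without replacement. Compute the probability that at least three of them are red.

34/133

Sum the hypergeometric tail for j = 3,…,4 red tiles.
Favorable = C(10,3)·C(11,1) + C(10,4)·C(11,0) = 1530; total = C(21,4) = 5985.
P = 1530/5985 = 34/133 ≈ 0.2556.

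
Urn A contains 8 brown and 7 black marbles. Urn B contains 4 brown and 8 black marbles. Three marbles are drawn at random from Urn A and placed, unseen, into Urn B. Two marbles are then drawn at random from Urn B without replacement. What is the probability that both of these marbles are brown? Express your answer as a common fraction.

Condition on how many of the transferred marbles are brown (from Urn A: 8 brown of 15; then Urn B has 15 total).
  0 brown: C(8,0)C(7,3)/C(15,3) = 1/13; then P = C(4,2)/C(15,2) = 2/35
  1 brown: C(8,1)C(7,2)/C(15,3) = 24/65; then P = C(5,2)/C(15,2) = 2/21
  2 brown: C(8,2)C(7,1)/C(15,3) = 28/65; then P = C(6,2)/C(15,2) = 1/7
  3 brown: C(8,3)C(7,0)/C(15,3) = 8/65; then P = C(7,2)/C(15,2) = 1/5
P(both brown) = 22/175 ≈ 0.1257.

22/175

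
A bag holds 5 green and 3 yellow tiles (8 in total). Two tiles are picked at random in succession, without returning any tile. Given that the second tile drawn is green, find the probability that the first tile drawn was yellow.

P(first=yellow and the second tile drawn is green) = (3/8)·(5/7) = 15/56.
P(the second tile drawn is green) = Σ over first color = 5/14 + 15/56 = 5/8.
By Bayes, P(first=yellow | the second tile drawn is green) = 15/56 / 5/8 = 3/7 ≈ 0.4286.

3/7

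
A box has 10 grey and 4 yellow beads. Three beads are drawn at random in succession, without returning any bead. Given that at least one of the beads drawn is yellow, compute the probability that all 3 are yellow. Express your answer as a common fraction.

1/61

P(all 3 yellow) = C(4,3)/C(14,3) = 1/91; P(at least one yellow) = 1 − C(10,3)/C(14,3) = 61/91.
Since 'all 3 yellow' ⊆ 'at least one yellow', P(all 3 | at least one) = 1/91 / 61/91 = 1/61 ≈ 0.0164.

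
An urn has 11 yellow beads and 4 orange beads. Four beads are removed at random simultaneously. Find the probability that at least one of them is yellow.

Use the complement: P(at least one yellow) = 1 − P(no yellow).
P(none) = C(4,4)/C(15,4) = 1/1365.
So P = 1 − 1/1365 = 1364/1365 ≈ 0.9993.

1364/1365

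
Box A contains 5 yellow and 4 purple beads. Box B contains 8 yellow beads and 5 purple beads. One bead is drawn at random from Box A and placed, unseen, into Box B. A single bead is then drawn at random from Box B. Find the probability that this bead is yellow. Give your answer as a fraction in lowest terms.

Condition on how many of the transferred beads are yellow (from Box A: 5 yellow of 9; then Box B has 14 total).
  0 yellow: C(5,0)C(4,1)/C(9,1) = 4/9; then P = 8/14
  1 yellow: C(5,1)C(4,0)/C(9,1) = 5/9; then P = 9/14
P(yellow from Box B) = 11/18 ≈ 0.6111.

11/18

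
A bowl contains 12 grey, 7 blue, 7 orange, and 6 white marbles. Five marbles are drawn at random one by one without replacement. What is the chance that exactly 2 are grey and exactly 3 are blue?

165/14384

Unordered draws without replacement: count favorable combinations over C(32,5).
Favorable = C(12,2) · C(7,3) · C(7,0) · C(6,0) = 2310; total = C(32,5) = 201376.
P = 2310/201376 = 165/14384 ≈ 0.0115.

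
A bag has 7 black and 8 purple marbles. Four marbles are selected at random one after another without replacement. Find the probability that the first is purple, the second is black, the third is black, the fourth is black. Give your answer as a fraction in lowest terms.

Multiply the conditional probability of each draw in order, without replacement, so each draw removes one from its color and from the total.
P = (8/15) · (7/14) · (6/13) · (5/12) = 2/39 ≈ 0.0513.

2/39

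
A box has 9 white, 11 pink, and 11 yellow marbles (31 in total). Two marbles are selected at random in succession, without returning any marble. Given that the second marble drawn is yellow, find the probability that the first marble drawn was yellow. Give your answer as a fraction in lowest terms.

P(first=yellow and the second marble drawn is yellow) = (11/31)·(10/30) = 11/93.
P(the second marble drawn is yellow) = Σ over first color = 33/310 + 121/930 + 11/93 = 11/31.
By Bayes, P(first=yellow | the second marble drawn is yellow) = 11/93 / 11/31 = 1/3 ≈ 0.3333.

1/3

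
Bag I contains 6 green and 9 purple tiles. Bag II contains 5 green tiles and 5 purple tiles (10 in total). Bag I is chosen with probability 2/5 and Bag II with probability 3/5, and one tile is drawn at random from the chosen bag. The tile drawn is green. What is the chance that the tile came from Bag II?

15/23

P(green | Bag I) = 2/5; P(green | Bag II) = 1/2.
P(green) = 2/5·2/5 + 3/5·1/2 = 23/50.
By Bayes' rule, P(Bag II | green) = 3/10 / 23/50 = 15/23 ≈ 0.6522.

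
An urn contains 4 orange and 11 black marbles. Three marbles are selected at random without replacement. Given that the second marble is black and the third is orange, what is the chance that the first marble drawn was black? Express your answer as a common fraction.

10/13

P(first=black and the second marble is black and the third is orange) = (11/15)·(10/14)·(4/13) = 44/273.
P(E) = Σ over first color = 22/455 + 44/273 = 22/105.
By Bayes, P(first=black | E) = 44/273 / 22/105 = 10/13 ≈ 0.7692.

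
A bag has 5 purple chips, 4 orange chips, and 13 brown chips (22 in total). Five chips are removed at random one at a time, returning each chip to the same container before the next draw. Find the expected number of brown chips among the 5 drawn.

By linearity of expectation, E[X] = Σ P(draw i is brown); each independent draw has P(brown) = 13/22.
E[X] = 5 · 13/22 = 65/22 ≈ 2.9545.

65/22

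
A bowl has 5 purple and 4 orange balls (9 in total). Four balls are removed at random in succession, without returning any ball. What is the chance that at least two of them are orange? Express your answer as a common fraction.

Sum the hypergeometric tail for j = 2,…,4 orange balls.
Favorable = C(4,2)·C(5,2) + C(4,3)·C(5,1) + C(4,4)·C(5,0) = 81; total = C(9,4) = 126.
P = 81/126 = 9/14 ≈ 0.6429.

9/14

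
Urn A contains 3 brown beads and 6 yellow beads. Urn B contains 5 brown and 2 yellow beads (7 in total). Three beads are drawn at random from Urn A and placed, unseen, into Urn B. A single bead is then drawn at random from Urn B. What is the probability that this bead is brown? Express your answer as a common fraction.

3/5

Condition on how many of the transferred beads are brown (from Urn A: 3 brown of 9; then Urn B has 10 total).
  0 brown: C(3,0)C(6,3)/C(9,3) = 5/21; then P = 5/10
  1 brown: C(3,1)C(6,2)/C(9,3) = 15/28; then P = 6/10
  2 brown: C(3,2)C(6,1)/C(9,3) = 3/14; then P = 7/10
  3 brown: C(3,3)C(6,0)/C(9,3) = 1/84; then P = 8/10
P(brown from Urn B) = 3/5 ≈ 0.6000.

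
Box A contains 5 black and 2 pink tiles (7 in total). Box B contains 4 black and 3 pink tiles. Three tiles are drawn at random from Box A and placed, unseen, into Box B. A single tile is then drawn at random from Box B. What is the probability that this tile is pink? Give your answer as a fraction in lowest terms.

Condition on how many of the transferred tiles are pink (from Box A: 2 pink of 7; then Box B has 10 total).
  0 pink: C(2,0)C(5,3)/C(7,3) = 2/7; then P = 3/10
  1 pink: C(2,1)C(5,2)/C(7,3) = 4/7; then P = 4/10
  2 pink: C(2,2)C(5,1)/C(7,3) = 1/7; then P = 5/10
P(pink from Box B) = 27/70 ≈ 0.3857.

27/70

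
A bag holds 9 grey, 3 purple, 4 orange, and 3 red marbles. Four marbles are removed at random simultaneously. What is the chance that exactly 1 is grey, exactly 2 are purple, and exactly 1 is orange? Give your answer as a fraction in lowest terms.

Unordered draws without replacement: count favorable combinations over C(19,4).
Favorable = C(9,1) · C(3,2) · C(4,1) · C(3,0) = 108; total = C(19,4) = 3876.
P = 108/3876 = 9/323 ≈ 0.0279.

9/323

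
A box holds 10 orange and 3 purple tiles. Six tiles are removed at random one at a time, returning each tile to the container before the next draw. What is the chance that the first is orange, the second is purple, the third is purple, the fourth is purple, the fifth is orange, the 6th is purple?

8100/4826809

Multiply the conditional probability of each draw in order, with replacement (the composition resets each draw).
P = (10/13) · (3/13) · (3/13) · (3/13) · (10/13) · (3/13) = 8100/4826809 ≈ 0.0017.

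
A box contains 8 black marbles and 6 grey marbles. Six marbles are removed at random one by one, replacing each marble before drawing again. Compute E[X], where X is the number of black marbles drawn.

By linearity of expectation, E[X] = Σ P(draw i is black); each independent draw has P(black) = 8/14.
E[X] = 6 · 8/14 = 24/7 ≈ 3.4286.

24/7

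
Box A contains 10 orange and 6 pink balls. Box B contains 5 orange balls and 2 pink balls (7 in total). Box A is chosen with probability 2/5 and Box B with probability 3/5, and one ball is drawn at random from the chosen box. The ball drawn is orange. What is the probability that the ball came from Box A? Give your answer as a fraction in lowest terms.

7/19

P(orange | Box A) = 5/8; P(orange | Box B) = 5/7.
P(orange) = 2/5·5/8 + 3/5·5/7 = 19/28.
By Bayes' rule, P(Box A | orange) = 1/4 / 19/28 = 7/19 ≈ 0.3684.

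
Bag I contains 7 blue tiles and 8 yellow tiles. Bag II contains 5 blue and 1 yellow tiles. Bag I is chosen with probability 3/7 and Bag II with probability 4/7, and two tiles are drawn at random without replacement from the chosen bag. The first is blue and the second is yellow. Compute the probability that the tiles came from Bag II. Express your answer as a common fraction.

5/11

P(E | Bag I) = 4/15; P(E | Bag II) = 1/6.
P(E) = 3/7·4/15 + 4/7·1/6 = 22/105.
By Bayes' rule, P(Bag II | E) = 2/21 / 22/105 = 5/11 ≈ 0.4545.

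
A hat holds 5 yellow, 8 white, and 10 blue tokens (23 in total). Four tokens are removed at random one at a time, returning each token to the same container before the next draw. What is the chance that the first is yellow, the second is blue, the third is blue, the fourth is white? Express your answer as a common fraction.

Multiply the conditional probability of each draw in order, with replacement (the composition resets each draw).
P = (5/23) · (10/23) · (10/23) · (8/23) = 4000/279841 ≈ 0.0143.

4000/279841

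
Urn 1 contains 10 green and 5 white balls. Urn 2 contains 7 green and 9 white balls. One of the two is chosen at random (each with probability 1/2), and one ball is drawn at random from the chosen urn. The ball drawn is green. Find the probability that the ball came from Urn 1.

32/53

P(green | Urn 1) = 2/3; P(green | Urn 2) = 7/16.
P(green) = 1/2·2/3 + 1/2·7/16 = 53/96.
By Bayes' rule, P(Urn 1 | green) = 1/3 / 53/96 = 32/53 ≈ 0.6038.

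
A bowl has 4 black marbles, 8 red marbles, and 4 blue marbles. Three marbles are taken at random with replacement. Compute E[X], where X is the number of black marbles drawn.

3/4

By linearity of expectation, E[X] = Σ P(draw i is black); each independent draw has P(black) = 4/16.
E[X] = 3 · 4/16 = 3/4 ≈ 0.7500.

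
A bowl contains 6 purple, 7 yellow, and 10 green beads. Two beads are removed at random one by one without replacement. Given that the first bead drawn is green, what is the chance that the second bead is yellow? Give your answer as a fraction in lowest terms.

After removing 1 green, the bowl has 7 yellow out of 22 remaining.
P(second is yellow | given) = 7/22 ≈ 0.3182.

7/22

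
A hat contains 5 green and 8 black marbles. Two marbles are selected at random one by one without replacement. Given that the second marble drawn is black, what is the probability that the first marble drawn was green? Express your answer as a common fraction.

5/12

P(first=green and the second marble drawn is black) = (5/13)·(8/12) = 10/39.
P(the second marble drawn is black) = Σ over first color = 10/39 + 14/39 = 8/13.
By Bayes, P(first=green | the second marble drawn is black) = 10/39 / 8/13 = 5/12 ≈ 0.4167.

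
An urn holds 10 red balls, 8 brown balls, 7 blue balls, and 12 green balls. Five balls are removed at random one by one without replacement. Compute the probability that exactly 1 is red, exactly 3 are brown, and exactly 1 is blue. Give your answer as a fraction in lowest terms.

560/62271

Unordered draws without replacement: count favorable combinations over C(37,5).
Favorable = C(10,1) · C(8,3) · C(7,1) · C(12,0) = 3920; total = C(37,5) = 435897.
P = 3920/435897 = 560/62271 ≈ 0.0090.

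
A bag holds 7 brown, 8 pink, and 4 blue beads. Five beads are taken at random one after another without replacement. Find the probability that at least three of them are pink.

217/646

Sum the hypergeometric tail for j = 3,…,5 pink beads.
Favorable = C(8,3)·C(11,2) + C(8,4)·C(11,1) + C(8,5)·C(11,0) = 3906; total = C(19,5) = 11628.
P = 3906/11628 = 217/646 ≈ 0.3359.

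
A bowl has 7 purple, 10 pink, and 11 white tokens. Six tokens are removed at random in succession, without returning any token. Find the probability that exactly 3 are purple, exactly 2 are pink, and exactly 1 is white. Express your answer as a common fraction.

Unordered draws without replacement: count favorable combinations over C(28,6).
Favorable = C(7,3) · C(10,2) · C(11,1) = 17325; total = C(28,6) = 376740.
P = 17325/376740 = 55/1196 ≈ 0.0460.

55/1196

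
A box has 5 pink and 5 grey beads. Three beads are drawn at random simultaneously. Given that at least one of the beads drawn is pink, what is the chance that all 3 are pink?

1/11

P(all 3 pink) = C(5,3)/C(10,3) = 1/12; P(at least one pink) = 1 − C(5,3)/C(10,3) = 11/12.
Since 'all 3 pink' ⊆ 'at least one pink', P(all 3 | at least one) = 1/12 / 11/12 = 1/11 ≈ 0.0909.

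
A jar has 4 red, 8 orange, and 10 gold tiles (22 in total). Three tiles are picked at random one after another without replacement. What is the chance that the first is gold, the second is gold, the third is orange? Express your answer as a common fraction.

6/77

Multiply the conditional probability of each draw in order, without replacement, so each draw removes one from its color and from the total.
P = (10/22) · (9/21) · (8/20) = 6/77 ≈ 0.0779.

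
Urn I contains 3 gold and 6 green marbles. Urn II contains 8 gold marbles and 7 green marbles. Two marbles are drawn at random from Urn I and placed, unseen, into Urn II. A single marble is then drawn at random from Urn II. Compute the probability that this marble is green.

Condition on how many of the transferred marbles are green (from Urn I: 6 green of 9; then Urn II has 17 total).
  0 green: C(6,0)C(3,2)/C(9,2) = 1/12; then P = 7/17
  1 green: C(6,1)C(3,1)/C(9,2) = 1/2; then P = 8/17
  2 green: C(6,2)C(3,0)/C(9,2) = 5/12; then P = 9/17
P(green from Urn II) = 25/51 ≈ 0.4902.

25/51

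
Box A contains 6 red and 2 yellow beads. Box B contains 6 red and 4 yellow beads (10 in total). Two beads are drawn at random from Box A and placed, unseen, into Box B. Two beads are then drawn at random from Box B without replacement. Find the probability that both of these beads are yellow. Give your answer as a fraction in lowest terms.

75/616

Condition on how many of the transferred beads are yellow (from Box A: 2 yellow of 8; then Box B has 12 total).
  0 yellow: C(2,0)C(6,2)/C(8,2) = 15/28; then P = C(4,2)/C(12,2) = 1/11
  1 yellow: C(2,1)C(6,1)/C(8,2) = 3/7; then P = C(5,2)/C(12,2) = 5/33
  2 yellow: C(2,2)C(6,0)/C(8,2) = 1/28; then P = C(6,2)/C(12,2) = 5/22
P(both yellow) = 75/616 ≈ 0.1218.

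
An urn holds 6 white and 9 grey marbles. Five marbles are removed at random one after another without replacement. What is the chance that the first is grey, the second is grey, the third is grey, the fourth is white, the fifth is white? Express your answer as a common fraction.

6/143

Multiply the conditional probability of each draw in order, without replacement, so each draw removes one from its color and from the total.
P = (9/15) · (8/14) · (7/13) · (6/12) · (5/11) = 6/143 ≈ 0.0420.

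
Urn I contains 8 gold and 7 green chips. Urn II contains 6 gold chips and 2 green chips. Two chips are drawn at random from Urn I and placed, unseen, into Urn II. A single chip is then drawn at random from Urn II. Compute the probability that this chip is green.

22/75

Condition on how many of the transferred chips are green (from Urn I: 7 green of 15; then Urn II has 10 total).
  0 green: C(7,0)C(8,2)/C(15,2) = 4/15; then P = 2/10
  1 green: C(7,1)C(8,1)/C(15,2) = 8/15; then P = 3/10
  2 green: C(7,2)C(8,0)/C(15,2) = 1/5; then P = 4/10
P(green from Urn II) = 22/75 ≈ 0.2933.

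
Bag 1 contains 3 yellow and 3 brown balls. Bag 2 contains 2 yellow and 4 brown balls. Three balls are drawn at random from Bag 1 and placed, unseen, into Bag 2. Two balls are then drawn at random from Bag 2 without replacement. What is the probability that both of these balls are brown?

Condition on how many of the transferred balls are brown (from Bag 1: 3 brown of 6; then Bag 2 has 9 total).
  0 brown: C(3,0)C(3,3)/C(6,3) = 1/20; then P = C(4,2)/C(9,2) = 1/6
  1 brown: C(3,1)C(3,2)/C(6,3) = 9/20; then P = C(5,2)/C(9,2) = 5/18
  2 brown: C(3,2)C(3,1)/C(6,3) = 9/20; then P = C(6,2)/C(9,2) = 5/12
  3 brown: C(3,3)C(3,0)/C(6,3) = 1/20; then P = C(7,2)/C(9,2) = 7/12
P(both brown) = 7/20 ≈ 0.3500.

7/20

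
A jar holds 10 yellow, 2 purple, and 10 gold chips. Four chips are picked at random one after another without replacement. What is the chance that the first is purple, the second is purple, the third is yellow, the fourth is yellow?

Multiply the conditional probability of each draw in order, without replacement, so each draw removes one from its color and from the total.
P = (2/22) · (1/21) · (10/20) · (9/19) = 3/2926 ≈ 0.0010.

3/2926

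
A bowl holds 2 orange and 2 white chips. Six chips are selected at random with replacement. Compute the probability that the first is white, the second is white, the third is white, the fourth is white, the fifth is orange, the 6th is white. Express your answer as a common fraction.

Multiply the conditional probability of each draw in order, with replacement (the composition resets each draw).
P = (2/4) · (2/4) · (2/4) · (2/4) · (2/4) · (2/4) = 1/64 ≈ 0.0156.

1/64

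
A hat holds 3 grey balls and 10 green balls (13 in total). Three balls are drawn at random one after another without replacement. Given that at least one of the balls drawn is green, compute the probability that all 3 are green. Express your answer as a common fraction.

8/19

P(all 3 green) = C(10,3)/C(13,3) = 60/143; P(at least one green) = 1 − C(3,3)/C(13,3) = 285/286.
Since 'all 3 green' ⊆ 'at least one green', P(all 3 | at least one) = 60/143 / 285/286 = 8/19 ≈ 0.4211.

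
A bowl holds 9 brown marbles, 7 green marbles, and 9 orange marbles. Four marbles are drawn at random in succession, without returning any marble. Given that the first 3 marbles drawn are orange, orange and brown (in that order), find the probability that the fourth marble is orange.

7/22

After removing 1 brown, 2 orange, the bowl has 7 orange out of 22 remaining.
P(fourth is orange | given) = 7/22 ≈ 0.3182.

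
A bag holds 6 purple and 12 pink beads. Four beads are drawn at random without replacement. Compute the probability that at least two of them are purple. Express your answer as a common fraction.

83/204

Sum the hypergeometric tail for j = 2,…,4 purple beads.
Favorable = C(6,2)·C(12,2) + C(6,3)·C(12,1) + C(6,4)·C(12,0) = 1245; total = C(18,4) = 3060.
P = 1245/3060 = 83/204 ≈ 0.4069.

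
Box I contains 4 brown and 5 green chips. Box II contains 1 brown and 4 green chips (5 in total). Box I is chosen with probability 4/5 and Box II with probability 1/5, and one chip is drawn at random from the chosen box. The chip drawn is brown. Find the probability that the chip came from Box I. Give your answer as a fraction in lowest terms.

80/89

P(brown | Box I) = 4/9; P(brown | Box II) = 1/5.
P(brown) = 4/5·4/9 + 1/5·1/5 = 89/225.
By Bayes' rule, P(Box I | brown) = 16/45 / 89/225 = 80/89 ≈ 0.8989.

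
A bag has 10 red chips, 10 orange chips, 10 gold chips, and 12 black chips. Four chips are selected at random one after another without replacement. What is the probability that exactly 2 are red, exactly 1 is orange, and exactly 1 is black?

180/3731

Unordered draws without replacement: count favorable combinations over C(42,4).
Favorable = C(10,2) · C(10,1) · C(10,0) · C(12,1) = 5400; total = C(42,4) = 111930.
P = 5400/111930 = 180/3731 ≈ 0.0482.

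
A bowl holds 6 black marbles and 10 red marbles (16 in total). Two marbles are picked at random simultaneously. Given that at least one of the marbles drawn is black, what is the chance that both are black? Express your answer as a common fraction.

1/5

P(both black) = C(6,2)/C(16,2) = 1/8; P(at least one black) = 1 − C(10,2)/C(16,2) = 5/8.
Since 'both black' ⊆ 'at least one black', P(both | at least one) = 1/8 / 5/8 = 1/5 ≈ 0.2000.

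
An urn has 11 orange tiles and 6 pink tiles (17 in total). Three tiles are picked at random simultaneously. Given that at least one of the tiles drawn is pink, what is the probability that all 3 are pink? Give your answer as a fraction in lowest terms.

P(all 3 pink) = C(6,3)/C(17,3) = 1/34; P(at least one pink) = 1 − C(11,3)/C(17,3) = 103/136.
Since 'all 3 pink' ⊆ 'at least one pink', P(all 3 | at least one) = 1/34 / 103/136 = 4/103 ≈ 0.0388.

4/103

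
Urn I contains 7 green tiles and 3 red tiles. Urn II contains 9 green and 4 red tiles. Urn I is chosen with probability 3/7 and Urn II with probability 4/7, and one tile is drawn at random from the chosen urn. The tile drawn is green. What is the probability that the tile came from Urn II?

120/211

P(green | Urn I) = 7/10; P(green | Urn II) = 9/13.
P(green) = 3/7·7/10 + 4/7·9/13 = 633/910.
By Bayes' rule, P(Urn II | green) = 36/91 / 633/910 = 120/211 ≈ 0.5687.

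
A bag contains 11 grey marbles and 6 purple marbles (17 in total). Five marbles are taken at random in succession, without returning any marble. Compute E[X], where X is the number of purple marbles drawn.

By linearity of expectation, E[X] = Σ P(draw i is purple); by symmetry each draw (even without replacement) has P(purple) = 6/17.
E[X] = 5 · 6/17 = 30/17 ≈ 1.7647.

30/17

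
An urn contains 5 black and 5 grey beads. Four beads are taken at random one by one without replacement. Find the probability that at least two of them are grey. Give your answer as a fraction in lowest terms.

Sum the hypergeometric tail for j = 2,…,4 grey beads.
Favorable = C(5,2)·C(5,2) + C(5,3)·C(5,1) + C(5,4)·C(5,0) = 155; total = C(10,4) = 210.
P = 155/210 = 31/42 ≈ 0.7381.

31/42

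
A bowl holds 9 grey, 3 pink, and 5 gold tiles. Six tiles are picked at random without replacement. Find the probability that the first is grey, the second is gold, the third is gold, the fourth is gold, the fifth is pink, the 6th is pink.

9/24752

Multiply the conditional probability of each draw in order, without replacement, so each draw removes one from its color and from the total.
P = (9/17) · (5/16) · (4/15) · (3/14) · (3/13) · (2/12) = 9/24752 ≈ 0.0004.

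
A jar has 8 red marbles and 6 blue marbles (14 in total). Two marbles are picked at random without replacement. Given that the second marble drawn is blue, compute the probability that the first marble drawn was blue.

5/13

P(first=blue and the second marble drawn is blue) = (6/14)·(5/13) = 15/91.
P(the second marble drawn is blue) = Σ over first color = 24/91 + 15/91 = 3/7.
By Bayes, P(first=blue | the second marble drawn is blue) = 15/91 / 3/7 = 5/13 ≈ 0.3846.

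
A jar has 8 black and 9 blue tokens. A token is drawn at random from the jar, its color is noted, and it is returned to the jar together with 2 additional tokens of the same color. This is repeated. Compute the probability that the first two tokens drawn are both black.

80/323

After a black draw the jar holds 10 black out of 19.
P = (8/17)·(10/19) = 80/323 ≈ 0.2477.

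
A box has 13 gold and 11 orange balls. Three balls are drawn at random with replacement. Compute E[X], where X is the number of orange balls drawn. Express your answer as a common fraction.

11/8

By linearity of expectation, E[X] = Σ P(draw i is orange); each independent draw has P(orange) = 11/24.
E[X] = 3 · 11/24 = 11/8 ≈ 1.3750.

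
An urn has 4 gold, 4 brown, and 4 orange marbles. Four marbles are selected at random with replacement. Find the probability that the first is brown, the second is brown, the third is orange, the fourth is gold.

1/81

Multiply the conditional probability of each draw in order, with replacement (the composition resets each draw).
P = (4/12) · (4/12) · (4/12) · (4/12) = 1/81 ≈ 0.0123.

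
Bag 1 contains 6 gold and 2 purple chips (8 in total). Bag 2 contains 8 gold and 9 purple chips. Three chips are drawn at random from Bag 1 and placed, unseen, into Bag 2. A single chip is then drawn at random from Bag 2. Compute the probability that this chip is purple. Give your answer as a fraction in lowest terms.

Condition on how many of the transferred chips are purple (from Bag 1: 2 purple of 8; then Bag 2 has 20 total).
  0 purple: C(2,0)C(6,3)/C(8,3) = 5/14; then P = 9/20
  1 purple: C(2,1)C(6,2)/C(8,3) = 15/28; then P = 10/20
  2 purple: C(2,2)C(6,1)/C(8,3) = 3/28; then P = 11/20
P(purple from Bag 2) = 39/80 ≈ 0.4875.

39/80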